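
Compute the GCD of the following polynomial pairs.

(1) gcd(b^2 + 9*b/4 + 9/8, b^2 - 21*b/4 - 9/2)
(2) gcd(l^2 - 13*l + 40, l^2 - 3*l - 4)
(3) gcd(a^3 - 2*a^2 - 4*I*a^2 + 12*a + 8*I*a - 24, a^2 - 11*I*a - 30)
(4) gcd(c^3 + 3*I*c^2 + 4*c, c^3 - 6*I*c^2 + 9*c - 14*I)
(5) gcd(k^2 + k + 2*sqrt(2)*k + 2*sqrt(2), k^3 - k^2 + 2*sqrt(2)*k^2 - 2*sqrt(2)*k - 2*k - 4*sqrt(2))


(1) = b + 3/4
(2) = 1
(3) = gcd((a - 2)*(a - 6*I)*(a + 2*I), (a - 6*I)*(a - 5*I)) = a - 6*I
(4) = c - I
(5) = gcd((k + 1)*(k + 2*sqrt(2)), (k - 2)*(k + 1)*(k + 2*sqrt(2))) = k^2 + k*(1 + 2*sqrt(2)) + 2*sqrt(2)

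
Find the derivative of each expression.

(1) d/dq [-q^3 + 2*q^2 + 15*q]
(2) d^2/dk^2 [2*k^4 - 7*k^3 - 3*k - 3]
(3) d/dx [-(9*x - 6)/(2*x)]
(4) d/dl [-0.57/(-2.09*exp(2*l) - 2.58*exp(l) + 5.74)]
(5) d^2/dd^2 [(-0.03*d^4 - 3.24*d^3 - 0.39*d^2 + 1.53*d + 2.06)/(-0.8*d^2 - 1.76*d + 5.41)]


(1) = -3*q^2 + 4*q + 15
(2) = 6*k*(4*k - 7)
(3) = -3/x^2
(4) = (-2.3826*exp(l) - 1.4706)*exp(l)/(2.09*exp(2*l) + 2.58*exp(l) - 5.74)^2
(5) = (0.0384*d^6 + 0.25344*d^5 - 0.221472*d^4 + 40.49088*d^3 - 172.346268*d^2 + 511.837944*d - 36.90045)/(0.512*d^6 + 3.3792*d^5 - 2.95296*d^4 - 40.251904*d^3 + 19.969392*d^2 + 154.535568*d - 158.340421)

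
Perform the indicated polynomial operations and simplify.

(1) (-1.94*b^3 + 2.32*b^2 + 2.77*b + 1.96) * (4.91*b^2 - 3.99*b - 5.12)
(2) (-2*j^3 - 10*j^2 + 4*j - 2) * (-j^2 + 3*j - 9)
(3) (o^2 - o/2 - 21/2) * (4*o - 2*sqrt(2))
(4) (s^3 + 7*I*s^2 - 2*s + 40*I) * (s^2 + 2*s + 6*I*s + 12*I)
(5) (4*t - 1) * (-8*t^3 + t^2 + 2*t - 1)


(1) = -9.5254*b^5 + 19.1318*b^4 + 14.2767*b^3 - 13.3071*b^2 - 22.0028*b - 10.0352
(2) = 2*j^5 + 4*j^4 - 16*j^3 + 104*j^2 - 42*j + 18
(3) = 4*o^3 - 2*sqrt(2)*o^2 - 2*o^2 - 42*o + sqrt(2)*o + 21*sqrt(2)
(4) = s^5 + 2*s^4 + 13*I*s^4 - 44*s^3 + 26*I*s^3 - 88*s^2 + 28*I*s^2 - 240*s + 56*I*s - 480
(5) = -32*t^4 + 12*t^3 + 7*t^2 - 6*t + 1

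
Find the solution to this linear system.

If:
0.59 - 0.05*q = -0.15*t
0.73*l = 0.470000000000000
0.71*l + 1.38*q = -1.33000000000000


Then:
l = 0.64
q = -1.30
t = -4.37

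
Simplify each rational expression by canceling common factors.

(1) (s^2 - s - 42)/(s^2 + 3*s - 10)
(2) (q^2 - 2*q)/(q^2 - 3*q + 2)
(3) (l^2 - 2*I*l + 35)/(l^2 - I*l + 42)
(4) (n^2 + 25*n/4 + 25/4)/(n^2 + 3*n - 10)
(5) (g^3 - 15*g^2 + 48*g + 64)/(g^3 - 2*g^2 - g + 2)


(1) = (s^2 - s - 42)/(s^2 + 3*s - 10)
(2) = q/(q - 1)
(3) = (l + 5*I)/(l + 6*I)
(4) = (4*n + 5)/(4*n - 8)
(5) = (g^2 - 16*g + 64)/(g^2 - 3*g + 2)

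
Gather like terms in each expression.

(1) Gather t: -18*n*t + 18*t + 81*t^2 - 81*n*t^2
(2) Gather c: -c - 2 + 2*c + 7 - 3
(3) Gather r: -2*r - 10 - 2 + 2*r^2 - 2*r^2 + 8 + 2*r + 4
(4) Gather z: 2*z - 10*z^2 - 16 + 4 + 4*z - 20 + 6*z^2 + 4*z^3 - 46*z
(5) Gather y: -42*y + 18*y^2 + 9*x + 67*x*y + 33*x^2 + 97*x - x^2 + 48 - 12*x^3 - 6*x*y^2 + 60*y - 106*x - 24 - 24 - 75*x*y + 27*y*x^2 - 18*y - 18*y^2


(1) = t^2*(81 - 81*n) + t*(18 - 18*n)
(2) = c + 2
(3) = 0
(4) = 4*z^3 - 4*z^2 - 40*z - 32
(5) = -12*x^3 + 32*x^2 - 6*x*y^2 + y*(27*x^2 - 8*x)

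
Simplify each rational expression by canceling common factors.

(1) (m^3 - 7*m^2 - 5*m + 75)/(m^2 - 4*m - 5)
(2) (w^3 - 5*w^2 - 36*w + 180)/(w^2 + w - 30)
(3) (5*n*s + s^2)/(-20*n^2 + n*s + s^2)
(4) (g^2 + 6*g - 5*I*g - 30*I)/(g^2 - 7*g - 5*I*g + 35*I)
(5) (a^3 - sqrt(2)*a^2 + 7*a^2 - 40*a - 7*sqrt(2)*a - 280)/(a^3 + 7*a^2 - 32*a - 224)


(1) = (m^2 - 2*m - 15)/(m + 1)
(2) = w - 6
(3) = s/(-4*n + s)
(4) = (g + 6)/(g - 7)
(5) = (a - 5*sqrt(2))/(a - 4*sqrt(2))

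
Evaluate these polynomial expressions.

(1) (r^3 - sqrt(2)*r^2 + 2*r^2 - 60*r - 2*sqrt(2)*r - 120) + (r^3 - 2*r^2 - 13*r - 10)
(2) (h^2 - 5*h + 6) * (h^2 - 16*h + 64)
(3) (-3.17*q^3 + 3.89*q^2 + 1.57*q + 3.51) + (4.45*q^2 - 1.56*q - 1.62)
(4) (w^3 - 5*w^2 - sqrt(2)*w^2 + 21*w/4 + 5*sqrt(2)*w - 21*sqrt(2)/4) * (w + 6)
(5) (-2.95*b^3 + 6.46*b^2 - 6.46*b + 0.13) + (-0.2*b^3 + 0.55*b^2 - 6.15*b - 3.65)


(1) = 2*r^3 - sqrt(2)*r^2 - 73*r - 2*sqrt(2)*r - 130
(2) = h^4 - 21*h^3 + 150*h^2 - 416*h + 384
(3) = -3.17*q^3 + 8.34*q^2 + 0.01*q + 1.89
(4) = w^4 - sqrt(2)*w^3 + w^3 - 99*w^2/4 - sqrt(2)*w^2 + 63*w/2 + 99*sqrt(2)*w/4 - 63*sqrt(2)/2
(5) = -3.15*b^3 + 7.01*b^2 - 12.61*b - 3.52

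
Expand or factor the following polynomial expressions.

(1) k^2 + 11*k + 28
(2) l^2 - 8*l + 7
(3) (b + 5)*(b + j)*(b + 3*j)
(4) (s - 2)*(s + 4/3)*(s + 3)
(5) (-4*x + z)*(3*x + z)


(1) = (k + 4)*(k + 7)
(2) = (l - 7)*(l - 1)
(3) = b^3 + 4*b^2*j + 5*b^2 + 3*b*j^2 + 20*b*j + 15*j^2
(4) = s^3 + 7*s^2/3 - 14*s/3 - 8
(5) = -12*x^2 - x*z + z^2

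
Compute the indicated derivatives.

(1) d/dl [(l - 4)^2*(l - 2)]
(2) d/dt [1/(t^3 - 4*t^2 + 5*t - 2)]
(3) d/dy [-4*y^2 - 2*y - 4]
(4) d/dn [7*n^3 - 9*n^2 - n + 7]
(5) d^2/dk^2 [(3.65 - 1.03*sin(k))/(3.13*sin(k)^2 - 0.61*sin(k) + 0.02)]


(1) = (l - 4)*(3*l - 8)
(2) = (-3*t^2 + 8*t - 5)/(t^3 - 4*t^2 + 5*t - 2)^2
(3) = -8*y - 2
(4) = 21*n^2 - 18*n - 1
(5) = (10.090807*sin(k)^5 - 141.068161*sin(k)^4 + 0.338353*sin(k)^3 + 214.120471*sin(k)^2 - 41.47092*sin(k) + 2.234218)/(3.13*sin(k)^2 - 0.61*sin(k) + 0.02)^3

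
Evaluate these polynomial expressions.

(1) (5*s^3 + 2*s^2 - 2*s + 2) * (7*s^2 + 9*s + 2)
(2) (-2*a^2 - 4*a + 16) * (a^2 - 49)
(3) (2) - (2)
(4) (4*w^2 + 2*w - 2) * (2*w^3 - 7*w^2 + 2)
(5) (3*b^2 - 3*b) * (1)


(1) = 35*s^5 + 59*s^4 + 14*s^3 + 14*s + 4
(2) = -2*a^4 - 4*a^3 + 114*a^2 + 196*a - 784
(3) = 0
(4) = 8*w^5 - 24*w^4 - 18*w^3 + 22*w^2 + 4*w - 4
(5) = 3*b^2 - 3*b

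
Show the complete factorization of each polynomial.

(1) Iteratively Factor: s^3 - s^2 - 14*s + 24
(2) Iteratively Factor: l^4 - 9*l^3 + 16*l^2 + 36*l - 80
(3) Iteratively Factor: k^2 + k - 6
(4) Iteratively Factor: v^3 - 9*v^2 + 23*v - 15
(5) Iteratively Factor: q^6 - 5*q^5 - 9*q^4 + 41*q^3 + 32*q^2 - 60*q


(1) = (s + 4)*(s^2 - 5*s + 6) = (s - 2)*(s + 4)*(s - 3)
(2) = (l + 2)*(l^3 - 11*l^2 + 38*l - 40) = (l - 4)*(l + 2)*(l^2 - 7*l + 10) = (l - 4)*(l - 2)*(l + 2)*(l - 5)
(3) = (k + 3)*(k - 2)
(4) = (v - 5)*(v^2 - 4*v + 3) = (v - 5)*(v - 1)*(v - 3)
(5) = (q - 3)*(q^5 - 2*q^4 - 15*q^3 - 4*q^2 + 20*q) = (q - 5)*(q - 3)*(q^4 + 3*q^3 - 4*q) = (q - 5)*(q - 3)*(q - 1)*(q^3 + 4*q^2 + 4*q) = (q - 5)*(q - 3)*(q - 1)*(q + 2)*(q^2 + 2*q) = q*(q - 5)*(q - 3)*(q - 1)*(q + 2)*(q + 2)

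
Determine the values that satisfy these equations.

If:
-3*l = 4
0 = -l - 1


Then:
No Solution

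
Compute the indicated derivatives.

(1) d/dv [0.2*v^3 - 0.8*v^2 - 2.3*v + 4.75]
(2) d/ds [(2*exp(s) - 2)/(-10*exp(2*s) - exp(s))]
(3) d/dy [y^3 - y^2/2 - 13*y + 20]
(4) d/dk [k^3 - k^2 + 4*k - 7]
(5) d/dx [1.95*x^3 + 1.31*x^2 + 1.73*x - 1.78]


(1) = 0.6*v^2 - 1.6*v - 2.3
(2) = 2*(10*exp(2*s) - 20*exp(s) - 1)*exp(-s)/(100*exp(2*s) + 20*exp(s) + 1)
(3) = 3*y^2 - y - 13
(4) = 3*k^2 - 2*k + 4
(5) = 5.85*x^2 + 2.62*x + 1.73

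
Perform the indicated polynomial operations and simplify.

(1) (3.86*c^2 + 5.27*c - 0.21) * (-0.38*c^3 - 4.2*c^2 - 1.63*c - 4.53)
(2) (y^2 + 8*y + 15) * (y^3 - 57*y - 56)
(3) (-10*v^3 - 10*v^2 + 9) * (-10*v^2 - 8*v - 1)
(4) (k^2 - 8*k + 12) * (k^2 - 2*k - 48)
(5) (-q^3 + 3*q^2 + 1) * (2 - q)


(1) = -1.4668*c^5 - 18.2146*c^4 - 28.346*c^3 - 25.1939*c^2 - 23.5308*c + 0.9513
(2) = y^5 + 8*y^4 - 42*y^3 - 512*y^2 - 1303*y - 840
(3) = 100*v^5 + 180*v^4 + 90*v^3 - 80*v^2 - 72*v - 9
(4) = k^4 - 10*k^3 - 20*k^2 + 360*k - 576
(5) = q^4 - 5*q^3 + 6*q^2 - q + 2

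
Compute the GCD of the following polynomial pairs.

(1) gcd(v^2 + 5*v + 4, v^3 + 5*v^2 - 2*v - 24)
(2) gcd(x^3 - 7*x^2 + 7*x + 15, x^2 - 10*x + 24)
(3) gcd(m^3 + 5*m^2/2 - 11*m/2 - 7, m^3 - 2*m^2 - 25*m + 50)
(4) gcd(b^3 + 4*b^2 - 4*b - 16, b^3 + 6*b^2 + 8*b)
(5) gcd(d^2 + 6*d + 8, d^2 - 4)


(1) = gcd((v + 1)*(v + 4), (v - 2)*(v + 3)*(v + 4)) = v + 4
(2) = gcd((x - 5)*(x - 3)*(x + 1), (x - 6)*(x - 4)) = 1
(3) = gcd((m - 2)*(m + 1)*(m + 7/2), (m - 5)*(m - 2)*(m + 5)) = m - 2
(4) = b^2 + 6*b + 8
(5) = d + 2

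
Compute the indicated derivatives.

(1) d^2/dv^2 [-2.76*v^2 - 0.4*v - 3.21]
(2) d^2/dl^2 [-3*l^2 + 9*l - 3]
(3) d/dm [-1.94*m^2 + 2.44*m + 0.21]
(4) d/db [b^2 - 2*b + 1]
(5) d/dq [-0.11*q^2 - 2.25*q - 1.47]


(1) = -5.52000000000000
(2) = -6
(3) = 2.44 - 3.88*m
(4) = 2*b - 2
(5) = -0.22*q - 2.25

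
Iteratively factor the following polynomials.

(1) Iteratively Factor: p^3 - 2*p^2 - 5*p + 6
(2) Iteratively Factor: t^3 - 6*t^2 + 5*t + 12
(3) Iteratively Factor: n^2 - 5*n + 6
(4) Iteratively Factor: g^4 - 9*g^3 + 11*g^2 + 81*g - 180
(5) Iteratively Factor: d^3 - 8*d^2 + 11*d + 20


(1) = (p - 1)*(p^2 - p - 6) = (p - 3)*(p - 1)*(p + 2)
(2) = (t + 1)*(t^2 - 7*t + 12) = (t - 3)*(t + 1)*(t - 4)
(3) = (n - 2)*(n - 3)
(4) = (g - 5)*(g^3 - 4*g^2 - 9*g + 36) = (g - 5)*(g - 4)*(g^2 - 9) = (g - 5)*(g - 4)*(g + 3)*(g - 3)
(5) = (d - 4)*(d^2 - 4*d - 5) = (d - 4)*(d + 1)*(d - 5)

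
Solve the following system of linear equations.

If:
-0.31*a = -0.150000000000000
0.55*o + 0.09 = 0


Then:
a = 0.48
o = -0.16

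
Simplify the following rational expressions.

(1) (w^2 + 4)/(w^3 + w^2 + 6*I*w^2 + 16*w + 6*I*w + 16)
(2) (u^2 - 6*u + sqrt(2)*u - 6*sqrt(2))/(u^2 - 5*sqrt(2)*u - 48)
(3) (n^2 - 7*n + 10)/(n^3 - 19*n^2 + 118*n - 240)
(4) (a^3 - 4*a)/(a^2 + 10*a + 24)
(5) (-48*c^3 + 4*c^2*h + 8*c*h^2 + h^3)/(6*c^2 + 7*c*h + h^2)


(1) = (w + 2*I)/(w^2 + w*(1 + 8*I) + 8*I)
(2) = (u^2 + u*(-6 + sqrt(2)) - 6*sqrt(2))/(u^2 - 5*sqrt(2)*u - 48)
(3) = (n - 2)/(n^2 - 14*n + 48)
(4) = (a^3 - 4*a)/(a^2 + 10*a + 24)
(5) = (-8*c^2 + 2*c*h + h^2)/(c + h)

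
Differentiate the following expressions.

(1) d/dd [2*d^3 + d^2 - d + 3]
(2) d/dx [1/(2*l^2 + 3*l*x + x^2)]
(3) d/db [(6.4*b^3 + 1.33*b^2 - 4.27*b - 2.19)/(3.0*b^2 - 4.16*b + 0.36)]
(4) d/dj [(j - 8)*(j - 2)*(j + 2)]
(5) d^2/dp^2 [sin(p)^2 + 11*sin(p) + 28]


(1) = 6*d^2 + 2*d - 1
(2) = (-3*l - 2*x)/(2*l^2 + 3*l*x + x^2)^2
(3) = (19.2*b^4 - 53.248*b^3 + 14.1892*b^2 + 14.0976*b - 10.6476)/(9.0*b^4 - 24.96*b^3 + 19.4656*b^2 - 2.9952*b + 0.1296)
(4) = 3*j^2 - 16*j - 4
(5) = -11*sin(p) + 2*cos(2*p)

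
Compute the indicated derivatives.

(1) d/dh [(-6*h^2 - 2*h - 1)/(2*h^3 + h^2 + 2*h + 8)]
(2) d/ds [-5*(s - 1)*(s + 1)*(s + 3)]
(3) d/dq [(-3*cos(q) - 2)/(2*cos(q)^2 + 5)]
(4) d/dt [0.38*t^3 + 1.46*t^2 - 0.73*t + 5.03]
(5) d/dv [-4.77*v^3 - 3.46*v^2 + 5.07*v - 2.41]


(1) = 2*(6*h^4 + 4*h^3 - 2*h^2 - 47*h - 7)/(4*h^6 + 4*h^5 + 9*h^4 + 36*h^3 + 20*h^2 + 32*h + 64)
(2) = -15*s^2 - 30*s + 5
(3) = (-6*cos(q)^2 - 8*cos(q) + 15)*sin(q)/(2*sin(q)^2 - 7)^2
(4) = 1.14*t^2 + 2.92*t - 0.73
(5) = -14.31*v^2 - 6.92*v + 5.07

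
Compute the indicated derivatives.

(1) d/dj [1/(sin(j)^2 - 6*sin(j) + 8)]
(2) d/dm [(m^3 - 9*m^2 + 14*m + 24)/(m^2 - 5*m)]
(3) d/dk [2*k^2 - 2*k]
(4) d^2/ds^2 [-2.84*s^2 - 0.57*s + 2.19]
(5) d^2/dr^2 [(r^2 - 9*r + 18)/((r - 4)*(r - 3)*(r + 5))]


(1) = 2*(3 - sin(j))*cos(j)/(sin(j)^2 - 6*sin(j) + 8)^2
(2) = (m^4 - 10*m^3 + 31*m^2 - 48*m + 120)/(m^2*(m^2 - 10*m + 25))
(3) = 4*k - 2
(4) = -5.68000000000000
(5) = 2*(r^3 - 18*r^2 + 42*r - 106)/(r^6 + 3*r^5 - 57*r^4 - 119*r^3 + 1140*r^2 + 1200*r - 8000)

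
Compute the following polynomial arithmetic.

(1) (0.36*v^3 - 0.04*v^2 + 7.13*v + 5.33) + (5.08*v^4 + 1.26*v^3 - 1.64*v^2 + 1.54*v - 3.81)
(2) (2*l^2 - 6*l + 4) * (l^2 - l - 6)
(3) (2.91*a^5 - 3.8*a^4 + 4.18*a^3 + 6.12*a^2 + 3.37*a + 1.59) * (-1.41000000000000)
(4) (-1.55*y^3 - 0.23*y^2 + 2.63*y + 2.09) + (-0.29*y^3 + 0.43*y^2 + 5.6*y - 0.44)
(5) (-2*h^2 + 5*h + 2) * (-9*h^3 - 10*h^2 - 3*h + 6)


(1) = 5.08*v^4 + 1.62*v^3 - 1.68*v^2 + 8.67*v + 1.52
(2) = 2*l^4 - 8*l^3 - 2*l^2 + 32*l - 24
(3) = -4.1031*a^5 + 5.358*a^4 - 5.8938*a^3 - 8.6292*a^2 - 4.7517*a - 2.2419
(4) = -1.84*y^3 + 0.2*y^2 + 8.23*y + 1.65
(5) = 18*h^5 - 25*h^4 - 62*h^3 - 47*h^2 + 24*h + 12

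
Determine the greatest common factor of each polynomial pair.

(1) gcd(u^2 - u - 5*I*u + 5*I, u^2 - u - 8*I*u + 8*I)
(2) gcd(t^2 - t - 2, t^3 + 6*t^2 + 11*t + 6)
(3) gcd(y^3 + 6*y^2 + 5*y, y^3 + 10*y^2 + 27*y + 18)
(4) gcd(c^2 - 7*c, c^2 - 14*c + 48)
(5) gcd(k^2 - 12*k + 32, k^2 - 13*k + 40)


(1) = u - 1
(2) = t + 1
(3) = y + 1
(4) = 1
(5) = gcd((k - 8)*(k - 4), (k - 8)*(k - 5)) = k - 8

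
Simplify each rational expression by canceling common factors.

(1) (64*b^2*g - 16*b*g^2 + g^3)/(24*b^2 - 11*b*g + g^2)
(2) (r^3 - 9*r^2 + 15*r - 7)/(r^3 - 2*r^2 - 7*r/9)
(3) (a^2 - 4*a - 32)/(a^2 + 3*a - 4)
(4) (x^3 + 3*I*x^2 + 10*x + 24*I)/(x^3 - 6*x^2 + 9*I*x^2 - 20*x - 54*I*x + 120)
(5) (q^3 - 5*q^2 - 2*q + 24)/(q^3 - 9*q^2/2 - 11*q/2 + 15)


(1) = (8*b*g - g^2)/(3*b - g)
(2) = (9*r^3 - 81*r^2 + 135*r - 63)/(9*r^3 - 18*r^2 - 7*r)
(3) = (a - 8)/(a - 1)
(4) = (x^2 - I*x + 6)/(x^2 + x*(-6 + 5*I) - 30*I)
(5) = (2*q^2 - 14*q + 24)/(2*q^2 - 13*q + 15)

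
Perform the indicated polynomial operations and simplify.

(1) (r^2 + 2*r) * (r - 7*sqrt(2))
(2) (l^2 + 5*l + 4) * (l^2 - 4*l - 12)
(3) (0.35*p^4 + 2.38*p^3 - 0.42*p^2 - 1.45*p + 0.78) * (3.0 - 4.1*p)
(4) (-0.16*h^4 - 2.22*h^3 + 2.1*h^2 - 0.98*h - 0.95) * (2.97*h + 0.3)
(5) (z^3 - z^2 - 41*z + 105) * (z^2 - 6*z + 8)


(1) = r^3 - 7*sqrt(2)*r^2 + 2*r^2 - 14*sqrt(2)*r
(2) = l^4 + l^3 - 28*l^2 - 76*l - 48
(3) = -1.435*p^5 - 8.708*p^4 + 8.862*p^3 + 4.685*p^2 - 7.548*p + 2.34
(4) = -0.4752*h^5 - 6.6414*h^4 + 5.571*h^3 - 2.2806*h^2 - 3.1155*h - 0.285
(5) = z^5 - 7*z^4 - 27*z^3 + 343*z^2 - 958*z + 840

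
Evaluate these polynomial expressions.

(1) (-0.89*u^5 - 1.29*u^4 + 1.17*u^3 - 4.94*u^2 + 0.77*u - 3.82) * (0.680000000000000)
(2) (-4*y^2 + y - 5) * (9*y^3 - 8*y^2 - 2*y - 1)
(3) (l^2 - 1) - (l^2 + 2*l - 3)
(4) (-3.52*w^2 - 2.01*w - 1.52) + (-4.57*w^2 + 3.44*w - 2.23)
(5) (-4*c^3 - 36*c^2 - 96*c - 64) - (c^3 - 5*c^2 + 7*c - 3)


(1) = -0.6052*u^5 - 0.8772*u^4 + 0.7956*u^3 - 3.3592*u^2 + 0.5236*u - 2.5976
(2) = -36*y^5 + 41*y^4 - 45*y^3 + 42*y^2 + 9*y + 5
(3) = 2 - 2*l
(4) = -8.09*w^2 + 1.43*w - 3.75
(5) = -5*c^3 - 31*c^2 - 103*c - 61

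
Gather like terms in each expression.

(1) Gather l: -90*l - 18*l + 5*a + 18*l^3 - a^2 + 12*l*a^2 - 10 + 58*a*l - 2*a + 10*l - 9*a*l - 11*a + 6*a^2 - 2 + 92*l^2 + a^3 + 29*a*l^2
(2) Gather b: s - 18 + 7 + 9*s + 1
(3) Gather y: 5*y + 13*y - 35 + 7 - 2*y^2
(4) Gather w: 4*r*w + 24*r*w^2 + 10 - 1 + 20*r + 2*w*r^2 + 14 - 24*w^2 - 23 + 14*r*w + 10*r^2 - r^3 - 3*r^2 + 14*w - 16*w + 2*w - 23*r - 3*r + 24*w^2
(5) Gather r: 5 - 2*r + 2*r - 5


(1) = a^3 + 5*a^2 - 8*a + 18*l^3 + l^2*(29*a + 92) + l*(12*a^2 + 49*a - 98) - 12
(2) = 10*s - 10
(3) = -2*y^2 + 18*y - 28
(4) = -r^3 + 7*r^2 + 24*r*w^2 - 6*r + w*(2*r^2 + 18*r)
(5) = 0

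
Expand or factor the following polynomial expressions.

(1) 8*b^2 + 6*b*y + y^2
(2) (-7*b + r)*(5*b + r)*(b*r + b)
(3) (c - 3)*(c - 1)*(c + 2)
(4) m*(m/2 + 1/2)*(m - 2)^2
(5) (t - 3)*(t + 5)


(1) = (2*b + y)*(4*b + y)
(2) = -35*b^3*r - 35*b^3 - 2*b^2*r^2 - 2*b^2*r + b*r^3 + b*r^2
(3) = c^3 - 2*c^2 - 5*c + 6
(4) = m^4/2 - 3*m^3/2 + 2*m
(5) = t^2 + 2*t - 15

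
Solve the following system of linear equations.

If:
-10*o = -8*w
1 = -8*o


Then:
o = -1/8
w = -5/32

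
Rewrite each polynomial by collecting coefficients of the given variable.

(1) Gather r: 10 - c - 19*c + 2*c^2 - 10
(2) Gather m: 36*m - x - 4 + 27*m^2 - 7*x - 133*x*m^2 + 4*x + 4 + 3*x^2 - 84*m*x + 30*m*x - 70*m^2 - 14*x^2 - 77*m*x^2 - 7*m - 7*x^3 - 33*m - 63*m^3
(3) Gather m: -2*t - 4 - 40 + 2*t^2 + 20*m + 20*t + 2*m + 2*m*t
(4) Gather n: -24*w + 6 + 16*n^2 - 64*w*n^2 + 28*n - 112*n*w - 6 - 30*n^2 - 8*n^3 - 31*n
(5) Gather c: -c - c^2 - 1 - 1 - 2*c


(1) = 2*c^2 - 20*c
(2) = -63*m^3 + m^2*(-133*x - 43) + m*(-77*x^2 - 54*x - 4) - 7*x^3 - 11*x^2 - 4*x
(3) = m*(2*t + 22) + 2*t^2 + 18*t - 44
(4) = -8*n^3 + n^2*(-64*w - 14) + n*(-112*w - 3) - 24*w
(5) = -c^2 - 3*c - 2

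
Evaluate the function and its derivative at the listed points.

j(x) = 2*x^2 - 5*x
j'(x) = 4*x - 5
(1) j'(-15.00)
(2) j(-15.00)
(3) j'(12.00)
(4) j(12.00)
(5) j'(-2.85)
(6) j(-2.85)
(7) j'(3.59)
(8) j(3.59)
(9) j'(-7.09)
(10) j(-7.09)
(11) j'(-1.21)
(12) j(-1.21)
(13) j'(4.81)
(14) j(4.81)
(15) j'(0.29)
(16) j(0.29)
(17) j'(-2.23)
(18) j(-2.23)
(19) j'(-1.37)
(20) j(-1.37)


(1) = -65.00
(2) = 525.00
(3) = 43.00
(4) = 228.00
(5) = -16.40
(6) = 30.50
(7) = 9.36
(8) = 7.83
(9) = -33.36
(10) = 135.99
(11) = -9.84
(12) = 8.98
(13) = 14.24
(14) = 22.22
(15) = -3.84
(16) = -1.28
(17) = -13.92
(18) = 21.10
(19) = -10.48
(20) = 10.60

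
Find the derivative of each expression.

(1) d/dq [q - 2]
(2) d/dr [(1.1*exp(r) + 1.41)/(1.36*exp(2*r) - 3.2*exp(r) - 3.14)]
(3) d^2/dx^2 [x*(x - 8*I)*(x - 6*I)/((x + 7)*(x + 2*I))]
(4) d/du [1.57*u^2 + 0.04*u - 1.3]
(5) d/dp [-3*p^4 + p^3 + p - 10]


(1) = 1
(2) = (-1.496*exp(2*r) - 3.8352*exp(r) + 1.058)*exp(r)/(1.8496*exp(4*r) - 8.704*exp(3*r) + 1.6992*exp(2*r) + 20.096*exp(r) + 9.8596)
(3) = (x^3*(-62 + 224*I) + x^2*(-1344 + 588*I) + x*(-1176 + 4032*I) - 2688 + 14896*I)/(x^6 + x^5*(21 + 6*I) + x^4*(135 + 126*I) + x^3*(91 + 874*I) + x^2*(-1764 + 1890*I) + x*(-4116 - 1176*I) - 2744*I)
(4) = 3.14*u + 0.04
(5) = -12*p^3 + 3*p^2 + 1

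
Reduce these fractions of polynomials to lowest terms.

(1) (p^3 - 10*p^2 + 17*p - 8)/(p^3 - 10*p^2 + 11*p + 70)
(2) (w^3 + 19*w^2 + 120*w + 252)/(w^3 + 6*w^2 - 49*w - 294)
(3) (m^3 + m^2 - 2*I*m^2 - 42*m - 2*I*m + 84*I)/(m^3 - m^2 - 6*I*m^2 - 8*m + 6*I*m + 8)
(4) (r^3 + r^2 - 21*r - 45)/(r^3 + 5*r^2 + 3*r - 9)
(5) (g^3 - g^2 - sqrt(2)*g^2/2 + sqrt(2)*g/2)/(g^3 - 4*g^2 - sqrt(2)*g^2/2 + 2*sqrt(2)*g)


(1) = (p^3 - 10*p^2 + 17*p - 8)/(p^3 - 10*p^2 + 11*p + 70)
(2) = (w + 6)/(w - 7)
(3) = (m^2 + m - 42)/(m^2 + m*(-1 - 4*I) + 4*I)
(4) = (r - 5)/(r - 1)
(5) = (4*g - 4)/(4*g - 16)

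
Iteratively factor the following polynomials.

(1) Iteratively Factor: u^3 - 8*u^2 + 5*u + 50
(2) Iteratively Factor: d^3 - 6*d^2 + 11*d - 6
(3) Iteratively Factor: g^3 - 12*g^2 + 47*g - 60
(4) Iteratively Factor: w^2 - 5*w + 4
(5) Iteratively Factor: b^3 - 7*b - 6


(1) = (u + 2)*(u^2 - 10*u + 25) = (u - 5)*(u + 2)*(u - 5)
(2) = (d - 2)*(d^2 - 4*d + 3) = (d - 2)*(d - 1)*(d - 3)
(3) = (g - 5)*(g^2 - 7*g + 12) = (g - 5)*(g - 4)*(g - 3)
(4) = (w - 1)*(w - 4)
(5) = (b + 1)*(b^2 - b - 6) = (b - 3)*(b + 1)*(b + 2)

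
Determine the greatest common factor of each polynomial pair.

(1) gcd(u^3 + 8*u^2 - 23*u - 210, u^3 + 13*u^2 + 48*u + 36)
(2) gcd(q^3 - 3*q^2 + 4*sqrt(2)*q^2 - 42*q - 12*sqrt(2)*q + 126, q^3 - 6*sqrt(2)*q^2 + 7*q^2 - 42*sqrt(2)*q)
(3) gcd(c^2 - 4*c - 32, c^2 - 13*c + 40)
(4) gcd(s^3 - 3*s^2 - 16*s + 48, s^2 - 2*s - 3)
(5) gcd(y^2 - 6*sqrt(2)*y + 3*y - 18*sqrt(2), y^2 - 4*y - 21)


(1) = u + 6
(2) = 1
(3) = c - 8
(4) = s - 3
(5) = y + 3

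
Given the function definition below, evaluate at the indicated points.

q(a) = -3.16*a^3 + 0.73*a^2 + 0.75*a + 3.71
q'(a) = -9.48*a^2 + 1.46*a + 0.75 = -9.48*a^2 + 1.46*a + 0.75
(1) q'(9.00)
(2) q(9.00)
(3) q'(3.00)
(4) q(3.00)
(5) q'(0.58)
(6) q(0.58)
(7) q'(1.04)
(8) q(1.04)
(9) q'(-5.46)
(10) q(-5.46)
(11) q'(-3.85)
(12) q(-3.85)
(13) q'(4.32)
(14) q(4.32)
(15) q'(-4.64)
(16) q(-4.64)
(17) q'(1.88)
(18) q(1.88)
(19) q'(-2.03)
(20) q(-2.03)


(1) = -753.99
(2) = -2234.05
(3) = -80.19
(4) = -72.79
(5) = -1.59
(6) = 3.77
(7) = -7.99
(8) = 1.72
(9) = -289.84
(10) = 535.73
(11) = -145.39
(12) = 191.97
(13) = -169.86
(14) = -234.19
(15) = -210.13
(16) = 331.62
(17) = -30.01
(18) = -13.30
(19) = -41.28
(20) = 31.63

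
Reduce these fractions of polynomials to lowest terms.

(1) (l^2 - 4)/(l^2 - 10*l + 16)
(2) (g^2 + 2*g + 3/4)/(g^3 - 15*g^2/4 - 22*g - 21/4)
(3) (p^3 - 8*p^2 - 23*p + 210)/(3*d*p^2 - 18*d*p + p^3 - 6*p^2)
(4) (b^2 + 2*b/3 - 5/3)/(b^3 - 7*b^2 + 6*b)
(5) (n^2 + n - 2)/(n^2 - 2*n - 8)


(1) = (l + 2)/(l - 8)
(2) = (4*g^2 + 8*g + 3)/(4*g^3 - 15*g^2 - 88*g - 21)
(3) = (p^2 - 2*p - 35)/(3*d*p + p^2)
(4) = (3*b + 5)/(3*b^2 - 18*b)
(5) = (n - 1)/(n - 4)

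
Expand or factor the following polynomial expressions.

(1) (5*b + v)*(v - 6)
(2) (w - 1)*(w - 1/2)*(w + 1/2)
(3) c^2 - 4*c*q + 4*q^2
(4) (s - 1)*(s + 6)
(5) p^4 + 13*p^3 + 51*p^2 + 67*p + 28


(1) = 5*b*v - 30*b + v^2 - 6*v
(2) = w^3 - w^2 - w/4 + 1/4
(3) = (c - 2*q)^2
(4) = s^2 + 5*s - 6
(5) = (p + 1)^2*(p + 4)*(p + 7)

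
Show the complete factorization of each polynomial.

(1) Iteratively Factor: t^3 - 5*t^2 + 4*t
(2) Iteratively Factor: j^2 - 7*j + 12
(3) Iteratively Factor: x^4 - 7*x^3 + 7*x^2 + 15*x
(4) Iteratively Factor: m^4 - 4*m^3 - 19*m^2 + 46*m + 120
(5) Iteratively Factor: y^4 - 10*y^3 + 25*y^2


(1) = (t)*(t^2 - 5*t + 4) = t*(t - 1)*(t - 4)
(2) = (j - 4)*(j - 3)
(3) = (x - 3)*(x^3 - 4*x^2 - 5*x) = (x - 5)*(x - 3)*(x^2 + x) = x*(x - 5)*(x - 3)*(x + 1)
(4) = (m - 4)*(m^3 - 19*m - 30) = (m - 4)*(m + 2)*(m^2 - 2*m - 15) = (m - 5)*(m - 4)*(m + 2)*(m + 3)
(5) = (y)*(y^3 - 10*y^2 + 25*y) = y*(y - 5)*(y^2 - 5*y) = y^2*(y - 5)*(y - 5)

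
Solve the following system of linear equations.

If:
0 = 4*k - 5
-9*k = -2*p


Then:
k = 5/4
p = 45/8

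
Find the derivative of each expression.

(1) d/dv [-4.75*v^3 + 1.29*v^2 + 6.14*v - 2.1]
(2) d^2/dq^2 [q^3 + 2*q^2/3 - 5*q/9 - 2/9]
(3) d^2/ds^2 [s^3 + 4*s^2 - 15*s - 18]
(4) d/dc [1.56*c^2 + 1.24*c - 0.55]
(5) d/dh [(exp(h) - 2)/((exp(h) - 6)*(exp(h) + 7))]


(1) = -14.25*v^2 + 2.58*v + 6.14
(2) = 6*q + 4/3
(3) = 6*s + 8
(4) = 3.12*c + 1.24
(5) = (-exp(2*h) + 4*exp(h) - 40)*exp(h)/(exp(4*h) + 2*exp(3*h) - 83*exp(2*h) - 84*exp(h) + 1764)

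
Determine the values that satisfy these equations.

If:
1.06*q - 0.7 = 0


Then:
q = 0.66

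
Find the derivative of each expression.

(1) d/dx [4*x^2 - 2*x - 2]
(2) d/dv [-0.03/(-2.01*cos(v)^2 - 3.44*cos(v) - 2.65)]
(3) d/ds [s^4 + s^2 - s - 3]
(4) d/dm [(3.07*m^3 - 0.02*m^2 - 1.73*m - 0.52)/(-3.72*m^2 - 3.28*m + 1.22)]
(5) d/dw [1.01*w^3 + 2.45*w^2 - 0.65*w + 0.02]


(1) = 8*x - 2
(2) = (0.1206*cos(v) + 0.1032)*sin(v)/(2.01*cos(v)^2 + 3.44*cos(v) + 2.65)^2
(3) = 4*s^3 + 2*s - 1
(4) = (-11.4204*m^4 - 20.1392*m^3 + 4.8662*m^2 - 3.9176*m - 3.8162)/(13.8384*m^4 + 24.4032*m^3 + 1.6816*m^2 - 8.0032*m + 1.4884)
(5) = 3.03*w^2 + 4.9*w - 0.65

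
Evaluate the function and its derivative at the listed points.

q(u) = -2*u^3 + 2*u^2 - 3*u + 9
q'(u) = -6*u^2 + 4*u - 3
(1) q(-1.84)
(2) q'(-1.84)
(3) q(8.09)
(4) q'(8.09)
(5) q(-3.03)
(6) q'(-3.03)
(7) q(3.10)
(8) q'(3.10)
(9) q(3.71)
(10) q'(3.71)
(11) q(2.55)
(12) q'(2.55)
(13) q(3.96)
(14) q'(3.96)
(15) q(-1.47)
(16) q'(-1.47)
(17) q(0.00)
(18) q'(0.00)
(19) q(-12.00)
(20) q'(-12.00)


(1) = 33.75
(2) = -30.67
(3) = -943.32
(4) = -363.33
(5) = 92.09
(6) = -70.21
(7) = -40.66
(8) = -48.26
(9) = -76.73
(10) = -70.74
(11) = -18.81
(12) = -31.82
(13) = -95.72
(14) = -81.25
(15) = 24.08
(16) = -21.85
(17) = 9.00
(18) = -3.00
(19) = 3789.00
(20) = -915.00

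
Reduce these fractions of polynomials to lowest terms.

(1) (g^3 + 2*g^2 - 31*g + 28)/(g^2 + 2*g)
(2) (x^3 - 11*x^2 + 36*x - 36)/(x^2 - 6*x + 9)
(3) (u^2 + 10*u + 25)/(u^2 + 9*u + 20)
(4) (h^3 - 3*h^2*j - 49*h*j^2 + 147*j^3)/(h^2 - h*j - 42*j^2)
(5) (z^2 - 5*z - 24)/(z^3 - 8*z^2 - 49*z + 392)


(1) = (g^3 + 2*g^2 - 31*g + 28)/(g^2 + 2*g)
(2) = (x^2 - 8*x + 12)/(x - 3)
(3) = (u + 5)/(u + 4)
(4) = (h^2 + 4*h*j - 21*j^2)/(h + 6*j)
(5) = (z + 3)/(z^2 - 49)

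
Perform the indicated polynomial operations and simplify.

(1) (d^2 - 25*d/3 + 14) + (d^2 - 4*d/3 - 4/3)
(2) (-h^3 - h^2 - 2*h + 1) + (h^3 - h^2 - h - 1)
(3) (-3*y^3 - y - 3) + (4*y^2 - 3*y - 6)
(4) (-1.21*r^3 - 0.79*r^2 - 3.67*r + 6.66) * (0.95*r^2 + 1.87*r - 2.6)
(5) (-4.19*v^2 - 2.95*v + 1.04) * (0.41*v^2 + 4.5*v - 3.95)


(1) = 2*d^2 - 29*d/3 + 38/3
(2) = -2*h^2 - 3*h
(3) = -3*y^3 + 4*y^2 - 4*y - 9
(4) = -1.1495*r^5 - 3.0132*r^4 - 1.8178*r^3 + 1.5181*r^2 + 21.9962*r - 17.316
(5) = -1.7179*v^4 - 20.0645*v^3 + 3.7019*v^2 + 16.3325*v - 4.108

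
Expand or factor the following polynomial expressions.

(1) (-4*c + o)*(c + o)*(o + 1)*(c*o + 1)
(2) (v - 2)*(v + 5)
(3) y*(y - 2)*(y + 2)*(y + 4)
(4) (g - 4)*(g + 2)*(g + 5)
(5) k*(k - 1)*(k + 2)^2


(1) = -4*c^3*o^2 - 4*c^3*o - 3*c^2*o^3 - 3*c^2*o^2 - 4*c^2*o - 4*c^2 + c*o^4 + c*o^3 - 3*c*o^2 - 3*c*o + o^3 + o^2
(2) = v^2 + 3*v - 10
(3) = y^4 + 4*y^3 - 4*y^2 - 16*y
(4) = g^3 + 3*g^2 - 18*g - 40
(5) = k^4 + 3*k^3 - 4*k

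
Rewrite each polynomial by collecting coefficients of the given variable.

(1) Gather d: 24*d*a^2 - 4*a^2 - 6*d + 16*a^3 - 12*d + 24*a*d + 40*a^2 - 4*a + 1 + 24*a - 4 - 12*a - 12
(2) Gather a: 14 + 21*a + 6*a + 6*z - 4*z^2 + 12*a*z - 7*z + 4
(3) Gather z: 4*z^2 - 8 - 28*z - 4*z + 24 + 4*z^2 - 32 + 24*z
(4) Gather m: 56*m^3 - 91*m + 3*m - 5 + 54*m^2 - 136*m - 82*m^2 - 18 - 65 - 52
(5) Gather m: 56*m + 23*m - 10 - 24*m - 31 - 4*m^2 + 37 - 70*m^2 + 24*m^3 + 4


(1) = 16*a^3 + 36*a^2 + 8*a + d*(24*a^2 + 24*a - 18) - 15
(2) = a*(12*z + 27) - 4*z^2 - z + 18
(3) = 8*z^2 - 8*z - 16
(4) = 56*m^3 - 28*m^2 - 224*m - 140
(5) = 24*m^3 - 74*m^2 + 55*m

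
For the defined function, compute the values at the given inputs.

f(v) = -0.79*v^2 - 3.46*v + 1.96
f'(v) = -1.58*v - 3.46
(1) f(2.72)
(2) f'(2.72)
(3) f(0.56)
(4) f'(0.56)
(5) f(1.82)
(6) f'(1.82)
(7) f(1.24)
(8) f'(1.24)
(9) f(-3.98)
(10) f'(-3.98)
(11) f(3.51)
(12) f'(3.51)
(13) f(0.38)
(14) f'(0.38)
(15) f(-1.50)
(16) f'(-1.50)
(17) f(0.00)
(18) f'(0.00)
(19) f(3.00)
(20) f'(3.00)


(1) = -13.30
(2) = -7.76
(3) = -0.23
(4) = -4.34
(5) = -6.95
(6) = -6.34
(7) = -3.55
(8) = -5.42
(9) = 3.22
(10) = 2.83
(11) = -19.92
(12) = -9.01
(13) = 0.53
(14) = -4.06
(15) = 5.37
(16) = -1.09
(17) = 1.96
(18) = -3.46
(19) = -15.53
(20) = -8.20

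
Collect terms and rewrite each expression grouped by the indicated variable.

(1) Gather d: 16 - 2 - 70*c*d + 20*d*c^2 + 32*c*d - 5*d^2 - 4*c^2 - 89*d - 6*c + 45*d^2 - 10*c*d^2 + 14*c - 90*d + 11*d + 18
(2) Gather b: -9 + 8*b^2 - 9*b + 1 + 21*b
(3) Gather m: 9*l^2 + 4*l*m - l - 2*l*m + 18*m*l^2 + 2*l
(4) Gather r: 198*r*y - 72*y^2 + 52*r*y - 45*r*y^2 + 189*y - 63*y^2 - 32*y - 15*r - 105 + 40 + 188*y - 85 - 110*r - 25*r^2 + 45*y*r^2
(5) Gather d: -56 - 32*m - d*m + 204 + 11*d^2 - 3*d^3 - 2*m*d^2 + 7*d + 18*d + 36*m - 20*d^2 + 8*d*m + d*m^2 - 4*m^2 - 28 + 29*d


(1) = -4*c^2 + 8*c + d^2*(40 - 10*c) + d*(20*c^2 - 38*c - 168) + 32
(2) = 8*b^2 + 12*b - 8
(3) = 9*l^2 + l + m*(18*l^2 + 2*l)
(4) = r^2*(45*y - 25) + r*(-45*y^2 + 250*y - 125) - 135*y^2 + 345*y - 150
(5) = -3*d^3 + d^2*(-2*m - 9) + d*(m^2 + 7*m + 54) - 4*m^2 + 4*m + 120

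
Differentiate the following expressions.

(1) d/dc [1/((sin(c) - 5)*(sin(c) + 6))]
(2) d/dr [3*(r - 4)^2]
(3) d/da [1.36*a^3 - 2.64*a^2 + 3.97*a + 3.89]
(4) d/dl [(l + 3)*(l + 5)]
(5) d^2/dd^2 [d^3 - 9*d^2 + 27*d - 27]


(1) = -(sin(2*c) + cos(c))/((sin(c) - 5)^2*(sin(c) + 6)^2)
(2) = 6*r - 24
(3) = 4.08*a^2 - 5.28*a + 3.97
(4) = 2*l + 8
(5) = 6*d - 18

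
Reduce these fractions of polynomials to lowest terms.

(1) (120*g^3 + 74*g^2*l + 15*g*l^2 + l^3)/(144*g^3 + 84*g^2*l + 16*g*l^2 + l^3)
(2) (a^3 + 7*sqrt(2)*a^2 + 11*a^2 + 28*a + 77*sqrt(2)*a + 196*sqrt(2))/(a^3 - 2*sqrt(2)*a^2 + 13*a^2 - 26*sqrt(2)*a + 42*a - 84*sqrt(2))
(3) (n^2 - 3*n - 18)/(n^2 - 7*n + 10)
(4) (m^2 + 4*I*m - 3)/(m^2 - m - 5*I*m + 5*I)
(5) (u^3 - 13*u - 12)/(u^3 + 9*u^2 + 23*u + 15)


(1) = (5*g + l)/(6*g + l)
(2) = (a^2 + a*(4 + 7*sqrt(2)) + 28*sqrt(2))/(a^2 + a*(6 - 2*sqrt(2)) - 12*sqrt(2))
(3) = (n^2 - 3*n - 18)/(n^2 - 7*n + 10)
(4) = (m^2 + 4*I*m - 3)/(m^2 + m*(-1 - 5*I) + 5*I)
(5) = (u - 4)/(u + 5)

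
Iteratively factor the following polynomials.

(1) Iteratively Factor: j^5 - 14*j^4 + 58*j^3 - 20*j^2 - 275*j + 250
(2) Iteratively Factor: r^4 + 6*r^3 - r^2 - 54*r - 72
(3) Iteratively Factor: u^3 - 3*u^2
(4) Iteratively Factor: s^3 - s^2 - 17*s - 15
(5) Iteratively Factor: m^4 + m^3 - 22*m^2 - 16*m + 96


(1) = (j - 1)*(j^4 - 13*j^3 + 45*j^2 + 25*j - 250) = (j - 1)*(j + 2)*(j^3 - 15*j^2 + 75*j - 125) = (j - 5)*(j - 1)*(j + 2)*(j^2 - 10*j + 25) = (j - 5)^2*(j - 1)*(j + 2)*(j - 5)
(2) = (r + 4)*(r^3 + 2*r^2 - 9*r - 18) = (r - 3)*(r + 4)*(r^2 + 5*r + 6) = (r - 3)*(r + 2)*(r + 4)*(r + 3)
(3) = (u - 3)*(u^2) = u*(u - 3)*(u)
(4) = (s + 1)*(s^2 - 2*s - 15) = (s - 5)*(s + 1)*(s + 3)
(5) = (m + 4)*(m^3 - 3*m^2 - 10*m + 24) = (m - 4)*(m + 4)*(m^2 + m - 6) = (m - 4)*(m - 2)*(m + 4)*(m + 3)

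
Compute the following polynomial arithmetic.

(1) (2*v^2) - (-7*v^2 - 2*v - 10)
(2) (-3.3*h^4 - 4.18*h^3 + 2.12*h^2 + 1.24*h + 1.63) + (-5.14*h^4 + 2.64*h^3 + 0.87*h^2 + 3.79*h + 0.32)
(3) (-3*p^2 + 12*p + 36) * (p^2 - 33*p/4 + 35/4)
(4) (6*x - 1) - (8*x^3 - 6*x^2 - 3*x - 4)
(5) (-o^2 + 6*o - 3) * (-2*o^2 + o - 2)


(1) = 9*v^2 + 2*v + 10
(2) = -8.44*h^4 - 1.54*h^3 + 2.99*h^2 + 5.03*h + 1.95
(3) = -3*p^4 + 147*p^3/4 - 357*p^2/4 - 192*p + 315
(4) = -8*x^3 + 6*x^2 + 9*x + 3
(5) = 2*o^4 - 13*o^3 + 14*o^2 - 15*o + 6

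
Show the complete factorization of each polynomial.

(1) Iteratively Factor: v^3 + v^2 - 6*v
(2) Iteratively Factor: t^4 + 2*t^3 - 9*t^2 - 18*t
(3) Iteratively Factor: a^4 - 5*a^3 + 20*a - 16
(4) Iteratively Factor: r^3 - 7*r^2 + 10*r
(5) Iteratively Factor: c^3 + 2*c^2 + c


(1) = (v)*(v^2 + v - 6) = v*(v - 2)*(v + 3)
(2) = (t)*(t^3 + 2*t^2 - 9*t - 18) = t*(t - 3)*(t^2 + 5*t + 6) = t*(t - 3)*(t + 2)*(t + 3)
(3) = (a - 2)*(a^3 - 3*a^2 - 6*a + 8) = (a - 4)*(a - 2)*(a^2 + a - 2) = (a - 4)*(a - 2)*(a + 2)*(a - 1)
(4) = (r - 5)*(r^2 - 2*r) = (r - 5)*(r - 2)*(r)
(5) = (c + 1)*(c^2 + c) = c*(c + 1)*(c + 1)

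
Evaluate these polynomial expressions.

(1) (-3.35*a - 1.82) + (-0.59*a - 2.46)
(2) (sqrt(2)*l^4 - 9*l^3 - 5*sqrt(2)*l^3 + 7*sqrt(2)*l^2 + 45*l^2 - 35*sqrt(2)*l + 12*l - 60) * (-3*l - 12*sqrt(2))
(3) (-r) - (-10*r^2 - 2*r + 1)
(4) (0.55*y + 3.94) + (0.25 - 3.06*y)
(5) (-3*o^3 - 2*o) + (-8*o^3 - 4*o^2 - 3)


(1) = -3.94*a - 4.28
(2) = -3*sqrt(2)*l^5 + 3*l^4 + 15*sqrt(2)*l^4 - 15*l^3 + 87*sqrt(2)*l^3 - 435*sqrt(2)*l^2 - 204*l^2 - 144*sqrt(2)*l + 1020*l + 720*sqrt(2)
(3) = 10*r^2 + r - 1
(4) = 4.19 - 2.51*y
(5) = -11*o^3 - 4*o^2 - 2*o - 3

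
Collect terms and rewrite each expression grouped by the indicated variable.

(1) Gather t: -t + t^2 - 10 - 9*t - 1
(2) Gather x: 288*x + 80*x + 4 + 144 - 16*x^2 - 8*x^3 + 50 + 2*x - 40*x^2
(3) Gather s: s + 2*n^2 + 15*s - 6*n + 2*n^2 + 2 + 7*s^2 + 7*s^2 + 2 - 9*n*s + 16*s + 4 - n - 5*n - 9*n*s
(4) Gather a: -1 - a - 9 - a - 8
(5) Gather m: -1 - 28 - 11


(1) = t^2 - 10*t - 11
(2) = -8*x^3 - 56*x^2 + 370*x + 198
(3) = 4*n^2 - 12*n + 14*s^2 + s*(32 - 18*n) + 8
(4) = -2*a - 18
(5) = -40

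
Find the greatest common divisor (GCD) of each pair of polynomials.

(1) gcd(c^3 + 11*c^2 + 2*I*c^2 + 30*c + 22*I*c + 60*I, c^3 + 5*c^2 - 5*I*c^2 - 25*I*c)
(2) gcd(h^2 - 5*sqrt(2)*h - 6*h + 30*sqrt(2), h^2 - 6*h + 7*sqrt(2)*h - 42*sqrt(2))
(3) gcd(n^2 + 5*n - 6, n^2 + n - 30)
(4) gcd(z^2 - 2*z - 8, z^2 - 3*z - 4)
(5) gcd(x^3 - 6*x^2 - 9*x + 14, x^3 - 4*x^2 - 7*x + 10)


(1) = gcd((c + 5)*(c + 6)*(c + 2*I), c*(c + 5)*(c - 5*I)) = c + 5
(2) = gcd((h - 6)*(h - 5*sqrt(2)), (h - 6)*(h + 7*sqrt(2))) = h - 6
(3) = n + 6
(4) = z - 4
(5) = gcd((x - 7)*(x - 1)*(x + 2), (x - 5)*(x - 1)*(x + 2)) = x^2 + x - 2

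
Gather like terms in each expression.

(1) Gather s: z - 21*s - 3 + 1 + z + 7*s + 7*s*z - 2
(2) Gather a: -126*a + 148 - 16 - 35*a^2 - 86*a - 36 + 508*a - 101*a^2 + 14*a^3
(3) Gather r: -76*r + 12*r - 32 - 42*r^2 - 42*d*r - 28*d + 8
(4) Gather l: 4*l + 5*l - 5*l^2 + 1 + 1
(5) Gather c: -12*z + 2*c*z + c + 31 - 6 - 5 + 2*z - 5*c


(1) = s*(7*z - 14) + 2*z - 4
(2) = 14*a^3 - 136*a^2 + 296*a + 96
(3) = -28*d - 42*r^2 + r*(-42*d - 64) - 24
(4) = -5*l^2 + 9*l + 2
(5) = c*(2*z - 4) - 10*z + 20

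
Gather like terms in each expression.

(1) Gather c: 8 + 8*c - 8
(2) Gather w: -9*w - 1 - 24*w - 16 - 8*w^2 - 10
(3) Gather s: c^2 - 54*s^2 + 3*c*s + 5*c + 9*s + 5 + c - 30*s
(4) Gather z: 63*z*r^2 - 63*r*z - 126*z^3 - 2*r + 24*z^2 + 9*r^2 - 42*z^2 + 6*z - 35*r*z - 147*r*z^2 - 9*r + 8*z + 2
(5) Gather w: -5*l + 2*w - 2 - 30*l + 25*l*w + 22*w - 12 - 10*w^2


(1) = 8*c
(2) = -8*w^2 - 33*w - 27
(3) = c^2 + 6*c - 54*s^2 + s*(3*c - 21) + 5
(4) = 9*r^2 - 11*r - 126*z^3 + z^2*(-147*r - 18) + z*(63*r^2 - 98*r + 14) + 2
(5) = -35*l - 10*w^2 + w*(25*l + 24) - 14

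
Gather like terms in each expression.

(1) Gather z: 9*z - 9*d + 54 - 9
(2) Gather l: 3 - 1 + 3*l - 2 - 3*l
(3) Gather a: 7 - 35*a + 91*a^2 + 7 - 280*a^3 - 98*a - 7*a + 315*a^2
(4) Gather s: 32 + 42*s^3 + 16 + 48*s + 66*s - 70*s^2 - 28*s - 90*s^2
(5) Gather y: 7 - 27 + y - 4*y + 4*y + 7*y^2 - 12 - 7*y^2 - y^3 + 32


(1) = -9*d + 9*z + 45
(2) = 0
(3) = -280*a^3 + 406*a^2 - 140*a + 14
(4) = 42*s^3 - 160*s^2 + 86*s + 48
(5) = -y^3 + y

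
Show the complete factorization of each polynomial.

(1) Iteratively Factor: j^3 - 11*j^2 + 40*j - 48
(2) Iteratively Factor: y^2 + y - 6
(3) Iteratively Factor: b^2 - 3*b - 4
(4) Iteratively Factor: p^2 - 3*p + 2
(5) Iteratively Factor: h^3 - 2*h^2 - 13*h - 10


(1) = (j - 4)*(j^2 - 7*j + 12) = (j - 4)*(j - 3)*(j - 4)
(2) = (y - 2)*(y + 3)
(3) = (b - 4)*(b + 1)
(4) = (p - 1)*(p - 2)
(5) = (h + 1)*(h^2 - 3*h - 10) = (h - 5)*(h + 1)*(h + 2)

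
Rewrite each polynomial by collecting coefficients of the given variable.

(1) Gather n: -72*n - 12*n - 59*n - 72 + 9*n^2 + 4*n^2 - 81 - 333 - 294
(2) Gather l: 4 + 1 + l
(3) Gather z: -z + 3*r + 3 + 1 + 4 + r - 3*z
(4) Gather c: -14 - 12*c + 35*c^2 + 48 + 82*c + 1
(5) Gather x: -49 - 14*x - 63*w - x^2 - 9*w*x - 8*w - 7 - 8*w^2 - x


(1) = 13*n^2 - 143*n - 780
(2) = l + 5
(3) = 4*r - 4*z + 8
(4) = 35*c^2 + 70*c + 35
(5) = -8*w^2 - 71*w - x^2 + x*(-9*w - 15) - 56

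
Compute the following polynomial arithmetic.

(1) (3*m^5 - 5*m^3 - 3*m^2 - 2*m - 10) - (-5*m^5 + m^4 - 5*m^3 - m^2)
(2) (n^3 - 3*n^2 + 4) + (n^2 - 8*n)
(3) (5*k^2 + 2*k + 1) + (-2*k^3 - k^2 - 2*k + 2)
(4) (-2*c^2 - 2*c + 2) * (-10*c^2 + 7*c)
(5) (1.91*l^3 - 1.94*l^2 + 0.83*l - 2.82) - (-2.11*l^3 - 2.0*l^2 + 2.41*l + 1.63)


(1) = 8*m^5 - m^4 - 2*m^2 - 2*m - 10
(2) = n^3 - 2*n^2 - 8*n + 4
(3) = -2*k^3 + 4*k^2 + 3
(4) = 20*c^4 + 6*c^3 - 34*c^2 + 14*c
(5) = 4.02*l^3 + 0.06*l^2 - 1.58*l - 4.45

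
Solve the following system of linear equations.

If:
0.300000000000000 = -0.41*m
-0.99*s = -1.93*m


Then:
m = -0.73
s = -1.43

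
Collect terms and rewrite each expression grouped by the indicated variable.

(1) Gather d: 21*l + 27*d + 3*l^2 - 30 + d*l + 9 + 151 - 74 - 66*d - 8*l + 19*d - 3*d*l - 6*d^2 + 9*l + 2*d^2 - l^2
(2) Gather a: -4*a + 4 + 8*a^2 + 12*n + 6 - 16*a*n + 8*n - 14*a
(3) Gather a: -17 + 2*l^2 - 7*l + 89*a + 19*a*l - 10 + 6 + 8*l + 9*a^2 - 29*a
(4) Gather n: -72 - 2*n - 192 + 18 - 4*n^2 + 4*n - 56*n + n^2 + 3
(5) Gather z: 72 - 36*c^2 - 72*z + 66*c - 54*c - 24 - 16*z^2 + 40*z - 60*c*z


(1) = -4*d^2 + d*(-2*l - 20) + 2*l^2 + 22*l + 56
(2) = 8*a^2 + a*(-16*n - 18) + 20*n + 10
(3) = 9*a^2 + a*(19*l + 60) + 2*l^2 + l - 21
(4) = -3*n^2 - 54*n - 243
(5) = -36*c^2 + 12*c - 16*z^2 + z*(-60*c - 32) + 48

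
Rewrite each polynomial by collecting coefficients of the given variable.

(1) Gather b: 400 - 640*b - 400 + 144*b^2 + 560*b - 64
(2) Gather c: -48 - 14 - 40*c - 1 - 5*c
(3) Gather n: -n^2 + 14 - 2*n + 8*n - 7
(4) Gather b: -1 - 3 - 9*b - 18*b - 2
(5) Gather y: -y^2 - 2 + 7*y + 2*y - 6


(1) = 144*b^2 - 80*b - 64
(2) = -45*c - 63
(3) = -n^2 + 6*n + 7
(4) = -27*b - 6
(5) = -y^2 + 9*y - 8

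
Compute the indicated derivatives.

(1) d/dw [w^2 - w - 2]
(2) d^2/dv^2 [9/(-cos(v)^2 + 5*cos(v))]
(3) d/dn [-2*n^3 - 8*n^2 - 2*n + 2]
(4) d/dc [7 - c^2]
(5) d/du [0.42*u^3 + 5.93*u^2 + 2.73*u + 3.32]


(1) = 2*w - 1
(2) = 9*((1 - cos(2*v))^2 + 75*cos(v)/4 + 27*cos(2*v)/2 - 15*cos(3*v)/4 - 81/2)/((cos(v) - 5)^3*cos(v)^3)
(3) = -6*n^2 - 16*n - 2
(4) = -2*c
(5) = 1.26*u^2 + 11.86*u + 2.73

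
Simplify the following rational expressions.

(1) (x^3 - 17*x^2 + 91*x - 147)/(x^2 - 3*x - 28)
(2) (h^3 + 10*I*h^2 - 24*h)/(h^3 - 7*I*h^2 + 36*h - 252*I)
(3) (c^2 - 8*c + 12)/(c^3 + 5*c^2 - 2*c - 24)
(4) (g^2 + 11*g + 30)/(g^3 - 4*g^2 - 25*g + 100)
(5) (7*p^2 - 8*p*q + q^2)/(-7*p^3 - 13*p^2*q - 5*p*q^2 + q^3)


(1) = (x^2 - 10*x + 21)/(x + 4)
(2) = (h^2 + 4*I*h)/(h^2 - 13*I*h - 42)
(3) = (c - 6)/(c^2 + 7*c + 12)
(4) = (g + 6)/(g^2 - 9*g + 20)
(5) = (-p + q)/(p^2 + 2*p*q + q^2)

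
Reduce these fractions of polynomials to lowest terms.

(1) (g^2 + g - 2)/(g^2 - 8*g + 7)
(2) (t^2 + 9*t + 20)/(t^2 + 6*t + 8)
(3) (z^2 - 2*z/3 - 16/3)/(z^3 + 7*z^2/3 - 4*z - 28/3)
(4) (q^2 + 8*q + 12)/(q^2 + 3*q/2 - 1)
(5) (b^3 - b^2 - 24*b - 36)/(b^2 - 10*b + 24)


(1) = (g + 2)/(g - 7)
(2) = (t + 5)/(t + 2)
(3) = (3*z - 8)/(3*z^2 + z - 14)
(4) = (2*q + 12)/(2*q - 1)
(5) = (b^2 + 5*b + 6)/(b - 4)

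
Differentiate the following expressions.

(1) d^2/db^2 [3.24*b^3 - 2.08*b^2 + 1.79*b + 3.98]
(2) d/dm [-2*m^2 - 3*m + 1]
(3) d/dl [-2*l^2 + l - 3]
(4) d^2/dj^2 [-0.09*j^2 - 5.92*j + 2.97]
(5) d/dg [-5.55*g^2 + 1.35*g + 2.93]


(1) = 19.44*b - 4.16
(2) = -4*m - 3
(3) = 1 - 4*l
(4) = -0.180000000000000
(5) = 1.35 - 11.1*g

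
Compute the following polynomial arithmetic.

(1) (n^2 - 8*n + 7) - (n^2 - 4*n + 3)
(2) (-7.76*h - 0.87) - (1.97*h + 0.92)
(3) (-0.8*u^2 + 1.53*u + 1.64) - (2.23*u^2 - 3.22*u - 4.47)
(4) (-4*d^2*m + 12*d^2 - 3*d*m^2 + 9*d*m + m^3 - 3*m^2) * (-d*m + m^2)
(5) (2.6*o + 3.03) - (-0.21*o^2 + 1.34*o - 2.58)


(1) = 4 - 4*n
(2) = -9.73*h - 1.79
(3) = -3.03*u^2 + 4.75*u + 6.11
(4) = 4*d^3*m^2 - 12*d^3*m - d^2*m^3 + 3*d^2*m^2 - 4*d*m^4 + 12*d*m^3 + m^5 - 3*m^4
(5) = 0.21*o^2 + 1.26*o + 5.61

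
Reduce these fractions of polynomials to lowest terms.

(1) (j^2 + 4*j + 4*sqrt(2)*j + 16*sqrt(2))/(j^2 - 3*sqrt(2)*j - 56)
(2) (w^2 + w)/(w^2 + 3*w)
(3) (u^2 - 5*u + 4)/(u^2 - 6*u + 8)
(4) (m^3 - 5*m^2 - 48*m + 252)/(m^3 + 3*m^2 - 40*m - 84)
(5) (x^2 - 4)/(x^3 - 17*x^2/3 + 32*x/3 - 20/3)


(1) = (j + 4)/(j - 7*sqrt(2))
(2) = (w + 1)/(w + 3)
(3) = (u - 1)/(u - 2)
(4) = (m - 6)/(m + 2)
(5) = (3*x + 6)/(3*x^2 - 11*x + 10)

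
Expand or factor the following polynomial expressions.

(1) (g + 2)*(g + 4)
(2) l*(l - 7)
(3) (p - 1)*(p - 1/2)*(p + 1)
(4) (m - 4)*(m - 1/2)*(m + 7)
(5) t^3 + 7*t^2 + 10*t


(1) = g^2 + 6*g + 8
(2) = l^2 - 7*l
(3) = p^3 - p^2/2 - p + 1/2
(4) = m^3 + 5*m^2/2 - 59*m/2 + 14
(5) = t*(t + 2)*(t + 5)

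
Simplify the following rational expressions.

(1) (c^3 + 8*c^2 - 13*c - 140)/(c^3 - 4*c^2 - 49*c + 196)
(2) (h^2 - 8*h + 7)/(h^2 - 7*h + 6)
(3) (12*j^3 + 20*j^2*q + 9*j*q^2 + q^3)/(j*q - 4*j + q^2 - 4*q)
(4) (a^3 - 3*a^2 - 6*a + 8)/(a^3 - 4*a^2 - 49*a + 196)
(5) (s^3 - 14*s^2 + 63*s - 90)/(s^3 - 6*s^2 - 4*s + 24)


(1) = (c + 5)/(c - 7)
(2) = (h - 7)/(h - 6)
(3) = (12*j^2 + 8*j*q + q^2)/(q - 4)
(4) = (a^2 + a - 2)/(a^2 - 49)
(5) = (s^2 - 8*s + 15)/(s^2 - 4)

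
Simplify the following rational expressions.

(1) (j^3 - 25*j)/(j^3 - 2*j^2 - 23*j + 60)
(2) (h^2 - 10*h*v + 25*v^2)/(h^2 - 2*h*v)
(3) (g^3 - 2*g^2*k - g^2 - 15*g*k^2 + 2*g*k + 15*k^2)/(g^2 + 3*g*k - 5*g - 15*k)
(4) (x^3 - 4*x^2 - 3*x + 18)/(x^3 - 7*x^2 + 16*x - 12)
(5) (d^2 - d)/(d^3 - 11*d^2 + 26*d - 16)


(1) = (j^2 - 5*j)/(j^2 - 7*j + 12)
(2) = (-h^2 + 10*h*v - 25*v^2)/(-h^2 + 2*h*v)
(3) = (g^2 - 5*g*k - g + 5*k)/(g - 5)
(4) = (x^2 - x - 6)/(x^2 - 4*x + 4)
(5) = d/(d^2 - 10*d + 16)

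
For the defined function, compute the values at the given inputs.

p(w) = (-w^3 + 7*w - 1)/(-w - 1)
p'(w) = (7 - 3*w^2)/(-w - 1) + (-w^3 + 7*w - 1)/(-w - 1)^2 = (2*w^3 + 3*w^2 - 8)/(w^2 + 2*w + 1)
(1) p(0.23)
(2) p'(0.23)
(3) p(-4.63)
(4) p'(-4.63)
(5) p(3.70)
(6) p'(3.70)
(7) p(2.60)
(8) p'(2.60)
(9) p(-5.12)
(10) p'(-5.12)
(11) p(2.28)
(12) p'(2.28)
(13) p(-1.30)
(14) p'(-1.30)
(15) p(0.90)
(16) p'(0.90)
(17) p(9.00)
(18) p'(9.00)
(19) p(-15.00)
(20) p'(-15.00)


(1) = -0.49
(2) = -5.17
(3) = 18.14
(4) = -10.79
(5) = 5.48
(6) = 6.08
(7) = 0.10
(8) = 3.66
(9) = 23.64
(10) = -11.65
(11) = -0.95
(12) = 2.91
(13) = -26.34
(14) = -81.38
(15) = -2.41
(16) = -1.14
(17) = 66.70
(18) = 16.93
(19) = 233.50
(20) = -31.04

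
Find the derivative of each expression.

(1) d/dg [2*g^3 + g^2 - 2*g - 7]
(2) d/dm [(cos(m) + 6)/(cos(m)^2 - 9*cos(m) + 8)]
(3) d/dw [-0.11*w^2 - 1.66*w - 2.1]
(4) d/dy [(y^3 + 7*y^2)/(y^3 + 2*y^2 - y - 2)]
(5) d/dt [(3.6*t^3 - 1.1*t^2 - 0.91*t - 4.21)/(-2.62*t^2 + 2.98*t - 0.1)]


(1) = 6*g^2 + 2*g - 2
(2) = (cos(m)^2 + 12*cos(m) - 62)*sin(m)/(cos(m)^2 - 9*cos(m) + 8)^2
(3) = -0.22*w - 1.66
(4) = y*(-y*(y + 7)*(3*y^2 + 4*y - 1) + (3*y + 14)*(y^3 + 2*y^2 - y - 2))/(y^3 + 2*y^2 - y - 2)^2
(5) = (-9.432*t^4 + 21.456*t^3 - 6.7422*t^2 - 21.8404*t + 12.6368)/(6.8644*t^4 - 15.6152*t^3 + 9.4044*t^2 - 0.596*t + 0.01)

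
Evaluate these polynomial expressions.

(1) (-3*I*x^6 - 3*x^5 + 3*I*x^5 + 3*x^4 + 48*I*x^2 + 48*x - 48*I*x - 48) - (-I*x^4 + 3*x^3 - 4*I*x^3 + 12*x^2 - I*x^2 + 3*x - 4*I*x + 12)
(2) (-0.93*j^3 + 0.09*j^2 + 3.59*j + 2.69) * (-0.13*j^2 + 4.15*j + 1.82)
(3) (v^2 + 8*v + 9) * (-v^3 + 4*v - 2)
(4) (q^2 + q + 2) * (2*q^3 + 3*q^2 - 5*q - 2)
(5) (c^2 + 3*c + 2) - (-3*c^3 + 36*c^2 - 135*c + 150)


(1) = -3*I*x^6 - 3*x^5 + 3*I*x^5 + 3*x^4 + I*x^4 - 3*x^3 + 4*I*x^3 - 12*x^2 + 49*I*x^2 + 45*x - 44*I*x - 60
(2) = 0.1209*j^5 - 3.8712*j^4 - 1.7858*j^3 + 14.7126*j^2 + 17.6973*j + 4.8958
(3) = -v^5 - 8*v^4 - 5*v^3 + 30*v^2 + 20*v - 18
(4) = 2*q^5 + 5*q^4 + 2*q^3 - q^2 - 12*q - 4
(5) = 3*c^3 - 35*c^2 + 138*c - 148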